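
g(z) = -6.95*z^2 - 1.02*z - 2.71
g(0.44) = -4.50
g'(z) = -13.9*z - 1.02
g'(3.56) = -50.50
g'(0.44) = -7.14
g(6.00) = -259.03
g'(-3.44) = 46.80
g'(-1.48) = 19.55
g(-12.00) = -991.27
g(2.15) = -37.03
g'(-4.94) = 67.65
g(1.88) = -29.19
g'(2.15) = -30.90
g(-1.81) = -23.63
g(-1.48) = -16.42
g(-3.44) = -81.44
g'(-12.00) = 165.78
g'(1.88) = -27.15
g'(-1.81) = 24.14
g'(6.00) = -84.42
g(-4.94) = -167.28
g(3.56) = -94.42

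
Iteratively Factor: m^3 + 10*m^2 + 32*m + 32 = (m + 4)*(m^2 + 6*m + 8) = (m + 4)^2*(m + 2)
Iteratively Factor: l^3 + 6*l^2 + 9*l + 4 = (l + 4)*(l^2 + 2*l + 1) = (l + 1)*(l + 4)*(l + 1)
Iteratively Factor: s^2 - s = (s)*(s - 1)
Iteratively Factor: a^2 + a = (a)*(a + 1)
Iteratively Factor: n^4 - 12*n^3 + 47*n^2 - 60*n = (n - 5)*(n^3 - 7*n^2 + 12*n) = n*(n - 5)*(n^2 - 7*n + 12) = n*(n - 5)*(n - 3)*(n - 4)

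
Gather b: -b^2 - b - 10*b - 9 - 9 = -b^2 - 11*b - 18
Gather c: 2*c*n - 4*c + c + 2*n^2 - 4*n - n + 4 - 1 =c*(2*n - 3) + 2*n^2 - 5*n + 3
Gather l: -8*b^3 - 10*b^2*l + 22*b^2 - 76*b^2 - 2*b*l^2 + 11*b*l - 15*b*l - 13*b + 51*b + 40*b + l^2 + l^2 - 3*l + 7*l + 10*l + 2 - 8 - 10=-8*b^3 - 54*b^2 + 78*b + l^2*(2 - 2*b) + l*(-10*b^2 - 4*b + 14) - 16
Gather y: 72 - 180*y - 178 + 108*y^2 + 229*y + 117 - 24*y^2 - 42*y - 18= 84*y^2 + 7*y - 7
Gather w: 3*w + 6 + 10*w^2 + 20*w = 10*w^2 + 23*w + 6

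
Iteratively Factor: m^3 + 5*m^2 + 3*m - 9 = (m - 1)*(m^2 + 6*m + 9) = (m - 1)*(m + 3)*(m + 3)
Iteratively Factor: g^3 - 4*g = (g)*(g^2 - 4) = g*(g + 2)*(g - 2)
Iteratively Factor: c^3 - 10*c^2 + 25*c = (c - 5)*(c^2 - 5*c) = c*(c - 5)*(c - 5)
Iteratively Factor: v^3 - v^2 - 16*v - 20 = (v - 5)*(v^2 + 4*v + 4) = (v - 5)*(v + 2)*(v + 2)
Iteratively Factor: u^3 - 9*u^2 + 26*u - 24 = (u - 3)*(u^2 - 6*u + 8) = (u - 4)*(u - 3)*(u - 2)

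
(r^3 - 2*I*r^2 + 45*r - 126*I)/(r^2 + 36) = (r^2 + 4*I*r + 21)/(r + 6*I)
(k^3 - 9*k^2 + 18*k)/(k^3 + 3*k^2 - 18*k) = (k - 6)/(k + 6)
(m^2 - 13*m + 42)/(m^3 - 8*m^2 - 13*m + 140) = (m - 6)/(m^2 - m - 20)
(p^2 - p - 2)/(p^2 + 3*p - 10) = (p + 1)/(p + 5)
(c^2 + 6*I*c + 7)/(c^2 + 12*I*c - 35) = (c - I)/(c + 5*I)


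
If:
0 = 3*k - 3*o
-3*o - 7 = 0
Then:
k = -7/3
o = -7/3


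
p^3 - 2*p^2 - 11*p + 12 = (p - 4)*(p - 1)*(p + 3)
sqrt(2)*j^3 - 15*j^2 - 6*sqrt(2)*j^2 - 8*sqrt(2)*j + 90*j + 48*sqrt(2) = (j - 6)*(j - 8*sqrt(2))*(sqrt(2)*j + 1)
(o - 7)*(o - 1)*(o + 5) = o^3 - 3*o^2 - 33*o + 35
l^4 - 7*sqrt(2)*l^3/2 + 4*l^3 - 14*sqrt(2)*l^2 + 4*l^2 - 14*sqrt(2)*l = l*(l + 2)^2*(l - 7*sqrt(2)/2)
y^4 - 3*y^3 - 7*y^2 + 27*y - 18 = (y - 3)*(y - 2)*(y - 1)*(y + 3)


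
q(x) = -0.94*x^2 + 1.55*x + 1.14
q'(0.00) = 1.55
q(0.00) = 1.14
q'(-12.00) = 24.11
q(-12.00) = -152.82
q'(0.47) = 0.67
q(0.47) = 1.66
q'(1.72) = -1.68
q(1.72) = 1.03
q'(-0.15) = 1.83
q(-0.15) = 0.89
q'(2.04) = -2.29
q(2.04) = 0.39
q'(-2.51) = 6.27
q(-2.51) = -8.67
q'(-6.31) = 13.41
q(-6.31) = -46.07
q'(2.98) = -4.05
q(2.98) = -2.59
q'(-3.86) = 8.81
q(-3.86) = -18.85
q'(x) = 1.55 - 1.88*x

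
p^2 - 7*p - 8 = (p - 8)*(p + 1)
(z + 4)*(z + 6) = z^2 + 10*z + 24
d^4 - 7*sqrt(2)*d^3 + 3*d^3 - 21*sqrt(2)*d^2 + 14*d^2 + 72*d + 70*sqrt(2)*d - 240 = (d - 2)*(d + 5)*(d - 4*sqrt(2))*(d - 3*sqrt(2))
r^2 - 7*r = r*(r - 7)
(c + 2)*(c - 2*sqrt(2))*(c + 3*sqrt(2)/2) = c^3 - sqrt(2)*c^2/2 + 2*c^2 - 6*c - sqrt(2)*c - 12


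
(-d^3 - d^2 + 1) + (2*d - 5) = -d^3 - d^2 + 2*d - 4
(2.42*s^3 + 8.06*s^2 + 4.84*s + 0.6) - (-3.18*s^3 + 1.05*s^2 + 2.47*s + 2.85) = 5.6*s^3 + 7.01*s^2 + 2.37*s - 2.25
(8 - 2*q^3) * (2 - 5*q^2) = 10*q^5 - 4*q^3 - 40*q^2 + 16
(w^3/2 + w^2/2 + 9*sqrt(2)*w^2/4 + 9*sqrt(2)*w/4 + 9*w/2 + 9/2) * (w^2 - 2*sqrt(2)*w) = w^5/2 + w^4/2 + 5*sqrt(2)*w^4/4 - 9*w^3/2 + 5*sqrt(2)*w^3/4 - 9*sqrt(2)*w^2 - 9*w^2/2 - 9*sqrt(2)*w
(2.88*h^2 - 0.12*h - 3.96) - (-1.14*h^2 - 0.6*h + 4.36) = 4.02*h^2 + 0.48*h - 8.32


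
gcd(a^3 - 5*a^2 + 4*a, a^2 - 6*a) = a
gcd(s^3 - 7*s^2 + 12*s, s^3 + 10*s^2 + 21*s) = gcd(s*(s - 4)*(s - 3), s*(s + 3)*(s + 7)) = s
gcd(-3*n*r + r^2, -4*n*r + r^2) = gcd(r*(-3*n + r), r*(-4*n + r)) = r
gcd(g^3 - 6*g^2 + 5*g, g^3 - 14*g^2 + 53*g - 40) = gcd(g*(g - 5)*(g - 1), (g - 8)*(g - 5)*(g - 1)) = g^2 - 6*g + 5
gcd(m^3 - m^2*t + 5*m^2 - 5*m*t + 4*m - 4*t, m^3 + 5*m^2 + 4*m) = m^2 + 5*m + 4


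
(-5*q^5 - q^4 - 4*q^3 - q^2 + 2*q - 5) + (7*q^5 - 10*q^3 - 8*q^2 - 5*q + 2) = 2*q^5 - q^4 - 14*q^3 - 9*q^2 - 3*q - 3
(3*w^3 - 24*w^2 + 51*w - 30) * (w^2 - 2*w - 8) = 3*w^5 - 30*w^4 + 75*w^3 + 60*w^2 - 348*w + 240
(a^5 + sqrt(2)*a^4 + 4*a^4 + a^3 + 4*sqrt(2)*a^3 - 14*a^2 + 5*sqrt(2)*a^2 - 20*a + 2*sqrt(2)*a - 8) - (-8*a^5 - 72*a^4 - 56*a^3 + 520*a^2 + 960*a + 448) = 9*a^5 + sqrt(2)*a^4 + 76*a^4 + 4*sqrt(2)*a^3 + 57*a^3 - 534*a^2 + 5*sqrt(2)*a^2 - 980*a + 2*sqrt(2)*a - 456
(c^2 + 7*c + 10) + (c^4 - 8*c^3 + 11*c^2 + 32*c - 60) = c^4 - 8*c^3 + 12*c^2 + 39*c - 50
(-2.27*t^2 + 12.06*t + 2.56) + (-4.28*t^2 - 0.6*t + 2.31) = -6.55*t^2 + 11.46*t + 4.87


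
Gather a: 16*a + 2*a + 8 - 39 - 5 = 18*a - 36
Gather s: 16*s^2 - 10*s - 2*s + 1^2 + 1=16*s^2 - 12*s + 2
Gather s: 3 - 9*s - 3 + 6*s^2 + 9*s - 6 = 6*s^2 - 6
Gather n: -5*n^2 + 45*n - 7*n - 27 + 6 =-5*n^2 + 38*n - 21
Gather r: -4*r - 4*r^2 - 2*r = -4*r^2 - 6*r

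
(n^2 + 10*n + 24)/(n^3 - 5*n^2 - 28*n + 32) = (n + 6)/(n^2 - 9*n + 8)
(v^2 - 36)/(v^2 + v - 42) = (v + 6)/(v + 7)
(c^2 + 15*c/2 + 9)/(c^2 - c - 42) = (c + 3/2)/(c - 7)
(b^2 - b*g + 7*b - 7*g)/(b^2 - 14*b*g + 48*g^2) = (b^2 - b*g + 7*b - 7*g)/(b^2 - 14*b*g + 48*g^2)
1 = 1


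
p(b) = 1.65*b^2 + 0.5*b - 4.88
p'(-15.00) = -49.00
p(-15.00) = 358.87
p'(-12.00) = -39.10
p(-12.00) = 226.72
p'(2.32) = 8.16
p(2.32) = 5.16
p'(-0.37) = -0.72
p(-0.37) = -4.84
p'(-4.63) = -14.78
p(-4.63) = 28.18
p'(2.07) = 7.33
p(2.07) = 3.23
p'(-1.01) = -2.83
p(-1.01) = -3.70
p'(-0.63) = -1.58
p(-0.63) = -4.54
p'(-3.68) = -11.64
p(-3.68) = 15.62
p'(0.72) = 2.88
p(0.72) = -3.66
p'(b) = 3.3*b + 0.5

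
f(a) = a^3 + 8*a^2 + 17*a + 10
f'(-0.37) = 11.49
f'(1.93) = 59.05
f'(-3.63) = -1.55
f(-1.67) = -0.74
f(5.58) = 527.69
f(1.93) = 79.80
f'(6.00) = 221.00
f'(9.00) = 404.00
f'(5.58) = 199.69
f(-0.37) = 4.75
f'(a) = 3*a^2 + 16*a + 17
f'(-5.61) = 21.66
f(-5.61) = -10.15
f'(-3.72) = -1.00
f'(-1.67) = -1.35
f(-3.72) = 5.99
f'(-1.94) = -2.75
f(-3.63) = 5.87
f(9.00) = 1540.00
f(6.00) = 616.00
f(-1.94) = -0.17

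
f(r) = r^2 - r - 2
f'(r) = 2*r - 1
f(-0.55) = -1.15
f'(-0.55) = -2.10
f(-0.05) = -1.95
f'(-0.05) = -1.10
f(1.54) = -1.17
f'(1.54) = 2.08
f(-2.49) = 6.69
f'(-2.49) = -5.98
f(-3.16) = 11.15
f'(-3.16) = -7.32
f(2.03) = 0.09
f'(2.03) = 3.06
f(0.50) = -2.25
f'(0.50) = 0.00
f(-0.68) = -0.86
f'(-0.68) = -2.36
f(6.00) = 28.00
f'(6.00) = 11.00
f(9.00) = 70.00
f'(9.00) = 17.00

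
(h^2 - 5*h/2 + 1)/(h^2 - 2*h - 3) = (-h^2 + 5*h/2 - 1)/(-h^2 + 2*h + 3)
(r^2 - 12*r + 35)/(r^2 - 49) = (r - 5)/(r + 7)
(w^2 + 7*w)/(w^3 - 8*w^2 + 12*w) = (w + 7)/(w^2 - 8*w + 12)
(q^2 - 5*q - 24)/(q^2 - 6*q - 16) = (q + 3)/(q + 2)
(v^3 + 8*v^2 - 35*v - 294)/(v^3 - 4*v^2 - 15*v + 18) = (v^2 + 14*v + 49)/(v^2 + 2*v - 3)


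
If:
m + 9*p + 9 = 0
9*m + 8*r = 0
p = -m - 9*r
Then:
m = -72/665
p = -657/665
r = 81/665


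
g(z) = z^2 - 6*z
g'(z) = 2*z - 6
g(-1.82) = 14.23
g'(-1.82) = -9.64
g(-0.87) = 5.98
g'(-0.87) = -7.74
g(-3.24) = 29.94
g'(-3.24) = -12.48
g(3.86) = -8.26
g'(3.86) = 1.72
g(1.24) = -5.90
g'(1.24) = -3.52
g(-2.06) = 16.60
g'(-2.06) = -10.12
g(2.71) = -8.92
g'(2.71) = -0.58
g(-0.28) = 1.76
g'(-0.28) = -6.56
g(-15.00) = 315.00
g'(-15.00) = -36.00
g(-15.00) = 315.00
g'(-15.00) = -36.00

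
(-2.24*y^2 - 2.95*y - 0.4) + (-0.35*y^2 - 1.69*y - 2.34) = -2.59*y^2 - 4.64*y - 2.74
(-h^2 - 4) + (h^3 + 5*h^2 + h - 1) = h^3 + 4*h^2 + h - 5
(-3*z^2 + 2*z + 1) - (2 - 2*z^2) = -z^2 + 2*z - 1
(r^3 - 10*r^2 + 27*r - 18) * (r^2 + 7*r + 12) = r^5 - 3*r^4 - 31*r^3 + 51*r^2 + 198*r - 216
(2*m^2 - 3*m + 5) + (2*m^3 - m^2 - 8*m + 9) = 2*m^3 + m^2 - 11*m + 14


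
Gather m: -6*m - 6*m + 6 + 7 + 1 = 14 - 12*m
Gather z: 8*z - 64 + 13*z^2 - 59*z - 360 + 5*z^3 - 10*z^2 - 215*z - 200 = 5*z^3 + 3*z^2 - 266*z - 624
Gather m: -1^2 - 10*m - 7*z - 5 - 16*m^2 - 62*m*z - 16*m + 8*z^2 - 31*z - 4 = -16*m^2 + m*(-62*z - 26) + 8*z^2 - 38*z - 10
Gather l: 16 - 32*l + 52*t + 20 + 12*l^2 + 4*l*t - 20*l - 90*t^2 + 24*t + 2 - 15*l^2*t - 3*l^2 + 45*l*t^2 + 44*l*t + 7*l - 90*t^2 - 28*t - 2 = l^2*(9 - 15*t) + l*(45*t^2 + 48*t - 45) - 180*t^2 + 48*t + 36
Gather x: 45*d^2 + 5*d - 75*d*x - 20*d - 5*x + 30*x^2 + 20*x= 45*d^2 - 15*d + 30*x^2 + x*(15 - 75*d)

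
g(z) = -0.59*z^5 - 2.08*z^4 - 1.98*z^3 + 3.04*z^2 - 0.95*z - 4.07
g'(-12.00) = -47723.51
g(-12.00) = 107546.53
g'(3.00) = -499.76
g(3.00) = -344.87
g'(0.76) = -4.40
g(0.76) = -4.75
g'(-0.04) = -1.20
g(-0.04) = -4.03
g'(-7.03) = -4651.80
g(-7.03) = 5890.96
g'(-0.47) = -4.40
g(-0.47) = -2.83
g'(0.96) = -10.45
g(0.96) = -6.18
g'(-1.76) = -13.00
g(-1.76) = 7.82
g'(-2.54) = -41.16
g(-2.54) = 26.20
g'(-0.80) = -6.56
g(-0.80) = -1.01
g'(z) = -2.95*z^4 - 8.32*z^3 - 5.94*z^2 + 6.08*z - 0.95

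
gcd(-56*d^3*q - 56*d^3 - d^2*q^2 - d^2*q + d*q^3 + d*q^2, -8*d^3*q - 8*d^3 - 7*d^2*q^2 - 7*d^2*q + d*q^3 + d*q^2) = -8*d^2*q - 8*d^2 + d*q^2 + d*q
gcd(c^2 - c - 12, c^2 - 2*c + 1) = 1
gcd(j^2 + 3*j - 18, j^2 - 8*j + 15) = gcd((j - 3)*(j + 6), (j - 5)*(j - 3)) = j - 3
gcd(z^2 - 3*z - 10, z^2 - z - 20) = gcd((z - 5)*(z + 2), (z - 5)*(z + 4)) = z - 5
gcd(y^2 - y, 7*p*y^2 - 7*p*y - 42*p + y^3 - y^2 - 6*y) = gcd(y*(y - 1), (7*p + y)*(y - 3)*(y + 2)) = 1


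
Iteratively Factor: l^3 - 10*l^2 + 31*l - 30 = (l - 3)*(l^2 - 7*l + 10) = (l - 3)*(l - 2)*(l - 5)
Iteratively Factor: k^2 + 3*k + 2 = (k + 1)*(k + 2)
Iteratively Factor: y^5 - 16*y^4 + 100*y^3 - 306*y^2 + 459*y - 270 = (y - 3)*(y^4 - 13*y^3 + 61*y^2 - 123*y + 90) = (y - 5)*(y - 3)*(y^3 - 8*y^2 + 21*y - 18) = (y - 5)*(y - 3)^2*(y^2 - 5*y + 6) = (y - 5)*(y - 3)^2*(y - 2)*(y - 3)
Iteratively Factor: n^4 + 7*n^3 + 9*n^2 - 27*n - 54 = (n + 3)*(n^3 + 4*n^2 - 3*n - 18) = (n - 2)*(n + 3)*(n^2 + 6*n + 9) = (n - 2)*(n + 3)^2*(n + 3)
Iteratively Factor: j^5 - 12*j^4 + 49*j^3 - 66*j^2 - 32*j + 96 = (j - 4)*(j^4 - 8*j^3 + 17*j^2 + 2*j - 24) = (j - 4)^2*(j^3 - 4*j^2 + j + 6) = (j - 4)^2*(j - 2)*(j^2 - 2*j - 3) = (j - 4)^2*(j - 2)*(j + 1)*(j - 3)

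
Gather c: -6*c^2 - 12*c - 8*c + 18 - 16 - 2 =-6*c^2 - 20*c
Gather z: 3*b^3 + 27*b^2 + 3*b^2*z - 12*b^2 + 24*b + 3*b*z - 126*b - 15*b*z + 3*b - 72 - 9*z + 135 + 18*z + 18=3*b^3 + 15*b^2 - 99*b + z*(3*b^2 - 12*b + 9) + 81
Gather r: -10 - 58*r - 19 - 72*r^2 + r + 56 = -72*r^2 - 57*r + 27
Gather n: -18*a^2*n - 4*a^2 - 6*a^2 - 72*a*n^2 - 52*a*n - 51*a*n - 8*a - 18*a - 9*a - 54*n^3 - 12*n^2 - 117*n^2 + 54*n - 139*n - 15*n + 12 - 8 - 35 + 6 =-10*a^2 - 35*a - 54*n^3 + n^2*(-72*a - 129) + n*(-18*a^2 - 103*a - 100) - 25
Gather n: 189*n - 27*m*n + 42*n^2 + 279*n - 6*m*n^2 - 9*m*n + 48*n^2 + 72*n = n^2*(90 - 6*m) + n*(540 - 36*m)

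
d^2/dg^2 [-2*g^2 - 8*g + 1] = -4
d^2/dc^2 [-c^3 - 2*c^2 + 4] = -6*c - 4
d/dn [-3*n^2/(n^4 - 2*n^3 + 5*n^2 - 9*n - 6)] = 3*n*(2*n^4 - 2*n^3 + 9*n + 12)/(n^8 - 4*n^7 + 14*n^6 - 38*n^5 + 49*n^4 - 66*n^3 + 21*n^2 + 108*n + 36)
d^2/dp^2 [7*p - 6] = 0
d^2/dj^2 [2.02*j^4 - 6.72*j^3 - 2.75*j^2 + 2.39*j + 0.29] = 24.24*j^2 - 40.32*j - 5.5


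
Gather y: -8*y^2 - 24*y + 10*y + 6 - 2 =-8*y^2 - 14*y + 4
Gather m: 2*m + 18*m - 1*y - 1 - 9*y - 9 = 20*m - 10*y - 10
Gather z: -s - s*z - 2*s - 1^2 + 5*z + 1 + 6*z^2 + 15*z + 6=-3*s + 6*z^2 + z*(20 - s) + 6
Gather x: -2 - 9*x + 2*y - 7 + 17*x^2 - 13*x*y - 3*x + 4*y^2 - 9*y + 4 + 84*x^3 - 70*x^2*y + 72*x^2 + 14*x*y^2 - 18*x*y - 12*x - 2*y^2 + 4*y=84*x^3 + x^2*(89 - 70*y) + x*(14*y^2 - 31*y - 24) + 2*y^2 - 3*y - 5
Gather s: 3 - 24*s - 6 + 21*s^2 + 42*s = 21*s^2 + 18*s - 3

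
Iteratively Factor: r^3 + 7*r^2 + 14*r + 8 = (r + 4)*(r^2 + 3*r + 2) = (r + 1)*(r + 4)*(r + 2)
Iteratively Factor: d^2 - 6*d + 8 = (d - 4)*(d - 2)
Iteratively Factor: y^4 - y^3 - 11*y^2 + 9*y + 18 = (y - 3)*(y^3 + 2*y^2 - 5*y - 6) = (y - 3)*(y + 1)*(y^2 + y - 6) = (y - 3)*(y - 2)*(y + 1)*(y + 3)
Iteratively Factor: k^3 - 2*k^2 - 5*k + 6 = (k - 1)*(k^2 - k - 6) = (k - 1)*(k + 2)*(k - 3)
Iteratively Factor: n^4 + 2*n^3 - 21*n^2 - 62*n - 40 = (n + 4)*(n^3 - 2*n^2 - 13*n - 10) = (n - 5)*(n + 4)*(n^2 + 3*n + 2) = (n - 5)*(n + 2)*(n + 4)*(n + 1)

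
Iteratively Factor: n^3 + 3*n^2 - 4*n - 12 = (n + 2)*(n^2 + n - 6) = (n + 2)*(n + 3)*(n - 2)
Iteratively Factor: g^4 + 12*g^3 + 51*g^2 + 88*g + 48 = (g + 4)*(g^3 + 8*g^2 + 19*g + 12) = (g + 3)*(g + 4)*(g^2 + 5*g + 4) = (g + 3)*(g + 4)^2*(g + 1)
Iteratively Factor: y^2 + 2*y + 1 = (y + 1)*(y + 1)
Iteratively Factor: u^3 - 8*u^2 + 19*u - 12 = (u - 4)*(u^2 - 4*u + 3) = (u - 4)*(u - 3)*(u - 1)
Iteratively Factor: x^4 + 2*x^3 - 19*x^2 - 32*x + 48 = (x + 3)*(x^3 - x^2 - 16*x + 16) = (x - 4)*(x + 3)*(x^2 + 3*x - 4) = (x - 4)*(x - 1)*(x + 3)*(x + 4)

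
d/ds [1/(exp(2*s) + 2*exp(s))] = -(2*exp(s) + 2)*exp(-s)/(exp(s) + 2)^2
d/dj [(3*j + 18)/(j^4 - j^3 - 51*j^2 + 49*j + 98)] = 3*(j^4 - j^3 - 51*j^2 + 49*j - (j + 6)*(4*j^3 - 3*j^2 - 102*j + 49) + 98)/(j^4 - j^3 - 51*j^2 + 49*j + 98)^2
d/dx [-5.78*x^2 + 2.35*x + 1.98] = 2.35 - 11.56*x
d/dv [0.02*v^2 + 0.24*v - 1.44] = 0.04*v + 0.24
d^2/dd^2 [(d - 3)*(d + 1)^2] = 6*d - 2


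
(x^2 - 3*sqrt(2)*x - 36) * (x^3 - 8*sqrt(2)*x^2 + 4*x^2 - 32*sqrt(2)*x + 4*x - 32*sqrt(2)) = x^5 - 11*sqrt(2)*x^4 + 4*x^4 - 44*sqrt(2)*x^3 + 16*x^3 + 48*x^2 + 244*sqrt(2)*x^2 + 48*x + 1152*sqrt(2)*x + 1152*sqrt(2)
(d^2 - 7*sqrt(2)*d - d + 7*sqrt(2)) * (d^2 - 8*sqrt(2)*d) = d^4 - 15*sqrt(2)*d^3 - d^3 + 15*sqrt(2)*d^2 + 112*d^2 - 112*d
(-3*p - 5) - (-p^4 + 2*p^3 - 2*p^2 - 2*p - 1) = p^4 - 2*p^3 + 2*p^2 - p - 4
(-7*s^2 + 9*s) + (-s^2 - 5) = -8*s^2 + 9*s - 5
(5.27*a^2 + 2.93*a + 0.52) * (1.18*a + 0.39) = 6.2186*a^3 + 5.5127*a^2 + 1.7563*a + 0.2028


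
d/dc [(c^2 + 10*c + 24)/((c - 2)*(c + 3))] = 3*(-3*c^2 - 20*c - 28)/(c^4 + 2*c^3 - 11*c^2 - 12*c + 36)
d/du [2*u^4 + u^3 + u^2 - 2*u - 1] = 8*u^3 + 3*u^2 + 2*u - 2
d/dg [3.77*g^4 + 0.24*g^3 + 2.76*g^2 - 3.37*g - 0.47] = 15.08*g^3 + 0.72*g^2 + 5.52*g - 3.37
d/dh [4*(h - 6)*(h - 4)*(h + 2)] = 12*h^2 - 64*h + 16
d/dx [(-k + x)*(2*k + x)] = k + 2*x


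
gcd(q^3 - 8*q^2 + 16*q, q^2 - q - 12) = q - 4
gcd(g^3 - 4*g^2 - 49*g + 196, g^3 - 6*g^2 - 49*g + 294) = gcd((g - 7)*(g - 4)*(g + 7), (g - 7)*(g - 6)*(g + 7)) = g^2 - 49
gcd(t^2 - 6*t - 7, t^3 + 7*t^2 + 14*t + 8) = t + 1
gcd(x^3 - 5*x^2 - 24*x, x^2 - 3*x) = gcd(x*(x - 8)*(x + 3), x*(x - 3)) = x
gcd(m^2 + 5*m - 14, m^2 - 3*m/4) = 1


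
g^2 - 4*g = g*(g - 4)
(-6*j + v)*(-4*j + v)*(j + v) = 24*j^3 + 14*j^2*v - 9*j*v^2 + v^3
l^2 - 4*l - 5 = (l - 5)*(l + 1)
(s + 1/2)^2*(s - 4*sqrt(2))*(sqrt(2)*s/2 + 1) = sqrt(2)*s^4/2 - 3*s^3 + sqrt(2)*s^3/2 - 31*sqrt(2)*s^2/8 - 3*s^2 - 4*sqrt(2)*s - 3*s/4 - sqrt(2)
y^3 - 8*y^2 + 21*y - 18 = (y - 3)^2*(y - 2)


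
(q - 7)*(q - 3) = q^2 - 10*q + 21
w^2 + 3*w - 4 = (w - 1)*(w + 4)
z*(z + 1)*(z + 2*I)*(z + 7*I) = z^4 + z^3 + 9*I*z^3 - 14*z^2 + 9*I*z^2 - 14*z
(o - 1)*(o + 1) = o^2 - 1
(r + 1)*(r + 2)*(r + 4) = r^3 + 7*r^2 + 14*r + 8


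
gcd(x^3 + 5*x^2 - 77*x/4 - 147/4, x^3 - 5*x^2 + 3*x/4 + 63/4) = x^2 - 2*x - 21/4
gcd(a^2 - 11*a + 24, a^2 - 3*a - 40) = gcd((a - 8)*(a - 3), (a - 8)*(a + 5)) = a - 8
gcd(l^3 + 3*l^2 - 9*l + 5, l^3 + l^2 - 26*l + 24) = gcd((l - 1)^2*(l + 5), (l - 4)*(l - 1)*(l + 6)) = l - 1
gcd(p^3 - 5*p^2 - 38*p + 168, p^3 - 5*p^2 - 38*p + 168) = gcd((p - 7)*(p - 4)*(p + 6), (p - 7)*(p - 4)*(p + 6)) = p^3 - 5*p^2 - 38*p + 168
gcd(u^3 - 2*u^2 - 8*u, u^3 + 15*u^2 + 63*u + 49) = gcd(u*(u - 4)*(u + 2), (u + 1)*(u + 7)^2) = 1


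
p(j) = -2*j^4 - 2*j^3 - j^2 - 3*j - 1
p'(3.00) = -279.00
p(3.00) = -235.00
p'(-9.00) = 5361.00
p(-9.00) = -11719.00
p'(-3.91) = 391.30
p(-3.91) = -352.46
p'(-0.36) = -2.68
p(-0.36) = 0.01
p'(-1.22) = 5.04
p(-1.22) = 0.37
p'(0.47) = -6.10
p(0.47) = -2.94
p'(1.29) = -32.74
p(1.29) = -16.37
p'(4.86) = -1072.77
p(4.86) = -1384.55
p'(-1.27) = 6.25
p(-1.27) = 0.09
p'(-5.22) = 981.84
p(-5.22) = -1213.07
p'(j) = -8*j^3 - 6*j^2 - 2*j - 3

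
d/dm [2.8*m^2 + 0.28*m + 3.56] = 5.6*m + 0.28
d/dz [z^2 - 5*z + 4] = 2*z - 5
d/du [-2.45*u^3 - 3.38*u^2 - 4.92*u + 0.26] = -7.35*u^2 - 6.76*u - 4.92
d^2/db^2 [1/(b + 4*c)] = 2/(b + 4*c)^3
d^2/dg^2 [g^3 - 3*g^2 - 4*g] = 6*g - 6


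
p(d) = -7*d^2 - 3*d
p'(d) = -14*d - 3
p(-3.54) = -77.10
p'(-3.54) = 46.56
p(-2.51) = -36.57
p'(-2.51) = 32.14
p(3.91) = -118.75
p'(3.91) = -57.74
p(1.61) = -22.97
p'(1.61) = -25.54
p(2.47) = -50.12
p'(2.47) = -37.58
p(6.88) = -351.98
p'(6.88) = -99.32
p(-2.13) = -25.37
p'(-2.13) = 26.82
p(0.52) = -3.45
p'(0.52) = -10.28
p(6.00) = -270.00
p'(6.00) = -87.00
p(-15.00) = -1530.00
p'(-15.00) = 207.00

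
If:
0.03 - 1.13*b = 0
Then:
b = 0.03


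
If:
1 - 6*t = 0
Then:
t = 1/6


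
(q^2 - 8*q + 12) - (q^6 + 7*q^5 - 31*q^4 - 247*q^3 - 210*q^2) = -q^6 - 7*q^5 + 31*q^4 + 247*q^3 + 211*q^2 - 8*q + 12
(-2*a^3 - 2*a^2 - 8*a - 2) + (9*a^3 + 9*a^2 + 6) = 7*a^3 + 7*a^2 - 8*a + 4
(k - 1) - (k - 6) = 5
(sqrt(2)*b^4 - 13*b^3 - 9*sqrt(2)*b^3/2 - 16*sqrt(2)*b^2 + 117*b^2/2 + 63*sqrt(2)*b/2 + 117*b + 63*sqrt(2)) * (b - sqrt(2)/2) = sqrt(2)*b^5 - 14*b^4 - 9*sqrt(2)*b^4/2 - 19*sqrt(2)*b^3/2 + 63*b^3 + 9*sqrt(2)*b^2/4 + 133*b^2 - 63*b/2 + 9*sqrt(2)*b/2 - 63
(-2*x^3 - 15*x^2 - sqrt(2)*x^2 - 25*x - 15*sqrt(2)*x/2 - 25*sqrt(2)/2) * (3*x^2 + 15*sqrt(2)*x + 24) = -6*x^5 - 33*sqrt(2)*x^4 - 45*x^4 - 495*sqrt(2)*x^3/2 - 153*x^3 - 873*sqrt(2)*x^2/2 - 585*x^2 - 975*x - 180*sqrt(2)*x - 300*sqrt(2)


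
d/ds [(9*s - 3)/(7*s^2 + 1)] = 3*(-21*s^2 + 14*s + 3)/(49*s^4 + 14*s^2 + 1)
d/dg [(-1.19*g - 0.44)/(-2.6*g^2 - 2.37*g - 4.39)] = (-3.094*g^2 - 2.288*g + 4.1813)/(6.76*g^4 + 12.324*g^3 + 28.4449*g^2 + 20.8086*g + 19.2721)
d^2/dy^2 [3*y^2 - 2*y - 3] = 6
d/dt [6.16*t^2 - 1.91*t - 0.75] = 12.32*t - 1.91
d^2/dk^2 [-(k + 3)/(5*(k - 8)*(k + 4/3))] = 6*(-9*k^3 - 81*k^2 + 252*k - 848)/(5*(27*k^6 - 540*k^5 + 2736*k^4 + 3520*k^3 - 29184*k^2 - 61440*k - 32768))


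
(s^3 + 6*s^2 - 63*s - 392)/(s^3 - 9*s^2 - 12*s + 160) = (s^2 + 14*s + 49)/(s^2 - s - 20)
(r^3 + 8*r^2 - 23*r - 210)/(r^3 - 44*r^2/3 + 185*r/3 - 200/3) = 3*(r^2 + 13*r + 42)/(3*r^2 - 29*r + 40)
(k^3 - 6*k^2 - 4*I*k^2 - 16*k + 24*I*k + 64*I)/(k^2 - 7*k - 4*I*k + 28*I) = (k^2 - 6*k - 16)/(k - 7)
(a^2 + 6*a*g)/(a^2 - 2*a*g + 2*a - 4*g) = a*(a + 6*g)/(a^2 - 2*a*g + 2*a - 4*g)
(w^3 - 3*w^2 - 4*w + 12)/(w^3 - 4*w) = (w - 3)/w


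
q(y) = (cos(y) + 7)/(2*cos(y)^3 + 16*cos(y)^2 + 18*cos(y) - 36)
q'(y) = (cos(y) + 7)*(6*sin(y)*cos(y)^2 + 32*sin(y)*cos(y) + 18*sin(y))/(2*cos(y)^3 + 16*cos(y)^2 + 18*cos(y) - 36)^2 - sin(y)/(2*cos(y)^3 + 16*cos(y)^2 + 18*cos(y) - 36) = (227*cos(y) + 29*cos(2*y) + cos(3*y) + 191)*sin(y)/(4*(cos(y)^3 + 8*cos(y)^2 + 9*cos(y) - 18)^2)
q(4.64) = -0.19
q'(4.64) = -0.11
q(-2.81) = -0.15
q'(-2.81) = 0.00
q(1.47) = -0.21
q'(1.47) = 0.16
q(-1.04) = -0.33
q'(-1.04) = -0.49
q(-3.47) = -0.15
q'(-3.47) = -0.00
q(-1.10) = -0.31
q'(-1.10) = -0.41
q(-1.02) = -0.34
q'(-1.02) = -0.52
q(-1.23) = -0.26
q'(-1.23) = -0.29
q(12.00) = -0.95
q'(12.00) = -3.14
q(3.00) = -0.15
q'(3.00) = 0.00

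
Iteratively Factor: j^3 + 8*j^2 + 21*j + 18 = (j + 2)*(j^2 + 6*j + 9) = (j + 2)*(j + 3)*(j + 3)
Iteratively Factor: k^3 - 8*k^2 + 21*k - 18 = (k - 3)*(k^2 - 5*k + 6) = (k - 3)^2*(k - 2)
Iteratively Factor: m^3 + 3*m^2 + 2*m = (m + 2)*(m^2 + m) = (m + 1)*(m + 2)*(m)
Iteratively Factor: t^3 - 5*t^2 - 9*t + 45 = (t - 5)*(t^2 - 9) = (t - 5)*(t + 3)*(t - 3)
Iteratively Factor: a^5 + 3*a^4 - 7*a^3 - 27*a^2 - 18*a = (a - 3)*(a^4 + 6*a^3 + 11*a^2 + 6*a) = a*(a - 3)*(a^3 + 6*a^2 + 11*a + 6) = a*(a - 3)*(a + 2)*(a^2 + 4*a + 3) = a*(a - 3)*(a + 2)*(a + 3)*(a + 1)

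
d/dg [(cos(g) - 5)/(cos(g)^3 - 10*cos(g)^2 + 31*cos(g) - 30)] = (2*cos(g) - 5)*sin(g)/((cos(g) - 3)^2*(cos(g) - 2)^2)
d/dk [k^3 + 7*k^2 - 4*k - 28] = 3*k^2 + 14*k - 4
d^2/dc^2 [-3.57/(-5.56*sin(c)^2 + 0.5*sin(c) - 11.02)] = (-441.446208*sin(c)^4 + 29.7738*sin(c)^3 + 1536.229548*sin(c)^2 - 79.2183*sin(c) - 435.691368)/(5.56*sin(c)^2 - 0.5*sin(c) + 11.02)^3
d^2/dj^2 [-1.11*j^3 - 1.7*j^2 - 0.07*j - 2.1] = -6.66*j - 3.4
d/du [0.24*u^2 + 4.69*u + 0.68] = 0.48*u + 4.69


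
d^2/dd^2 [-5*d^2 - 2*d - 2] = -10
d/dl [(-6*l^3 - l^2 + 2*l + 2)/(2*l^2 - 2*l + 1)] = 2*(-6*l^4 + 12*l^3 - 10*l^2 - 5*l + 3)/(4*l^4 - 8*l^3 + 8*l^2 - 4*l + 1)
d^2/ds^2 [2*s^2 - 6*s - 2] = 4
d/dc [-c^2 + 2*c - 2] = 2 - 2*c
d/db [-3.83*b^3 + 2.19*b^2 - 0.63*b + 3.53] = -11.49*b^2 + 4.38*b - 0.63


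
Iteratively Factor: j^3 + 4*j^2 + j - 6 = (j - 1)*(j^2 + 5*j + 6) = (j - 1)*(j + 3)*(j + 2)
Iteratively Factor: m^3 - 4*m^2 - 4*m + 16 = (m + 2)*(m^2 - 6*m + 8) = (m - 2)*(m + 2)*(m - 4)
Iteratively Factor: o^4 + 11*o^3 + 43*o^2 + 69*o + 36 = (o + 3)*(o^3 + 8*o^2 + 19*o + 12) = (o + 3)^2*(o^2 + 5*o + 4) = (o + 3)^2*(o + 4)*(o + 1)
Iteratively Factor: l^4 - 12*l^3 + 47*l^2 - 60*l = (l - 3)*(l^3 - 9*l^2 + 20*l) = (l - 4)*(l - 3)*(l^2 - 5*l) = l*(l - 4)*(l - 3)*(l - 5)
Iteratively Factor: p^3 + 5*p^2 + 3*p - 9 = (p + 3)*(p^2 + 2*p - 3) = (p - 1)*(p + 3)*(p + 3)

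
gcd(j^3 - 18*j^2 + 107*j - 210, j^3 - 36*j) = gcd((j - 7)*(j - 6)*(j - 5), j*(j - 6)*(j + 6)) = j - 6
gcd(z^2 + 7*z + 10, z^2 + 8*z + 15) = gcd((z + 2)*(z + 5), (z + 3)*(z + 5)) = z + 5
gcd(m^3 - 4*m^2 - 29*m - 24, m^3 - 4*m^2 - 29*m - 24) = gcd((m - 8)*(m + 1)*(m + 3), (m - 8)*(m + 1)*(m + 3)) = m^3 - 4*m^2 - 29*m - 24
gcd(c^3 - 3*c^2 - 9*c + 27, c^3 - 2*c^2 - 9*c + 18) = c^2 - 9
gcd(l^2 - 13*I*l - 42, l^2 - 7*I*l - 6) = l - 6*I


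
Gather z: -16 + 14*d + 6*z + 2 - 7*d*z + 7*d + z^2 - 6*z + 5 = -7*d*z + 21*d + z^2 - 9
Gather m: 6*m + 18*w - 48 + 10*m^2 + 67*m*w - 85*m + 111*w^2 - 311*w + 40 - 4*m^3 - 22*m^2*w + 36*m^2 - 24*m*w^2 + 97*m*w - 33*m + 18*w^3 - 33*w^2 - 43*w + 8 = -4*m^3 + m^2*(46 - 22*w) + m*(-24*w^2 + 164*w - 112) + 18*w^3 + 78*w^2 - 336*w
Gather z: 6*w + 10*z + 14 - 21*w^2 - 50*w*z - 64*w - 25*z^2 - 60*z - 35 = -21*w^2 - 58*w - 25*z^2 + z*(-50*w - 50) - 21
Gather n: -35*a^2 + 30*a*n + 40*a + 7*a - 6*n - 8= -35*a^2 + 47*a + n*(30*a - 6) - 8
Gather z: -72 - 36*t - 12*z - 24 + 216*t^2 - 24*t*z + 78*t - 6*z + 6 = 216*t^2 + 42*t + z*(-24*t - 18) - 90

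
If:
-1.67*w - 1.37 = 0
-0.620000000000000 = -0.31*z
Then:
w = -0.82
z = 2.00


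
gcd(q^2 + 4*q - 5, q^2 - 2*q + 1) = q - 1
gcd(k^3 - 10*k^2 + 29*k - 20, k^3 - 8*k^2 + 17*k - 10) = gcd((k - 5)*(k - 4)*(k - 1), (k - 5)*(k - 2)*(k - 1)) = k^2 - 6*k + 5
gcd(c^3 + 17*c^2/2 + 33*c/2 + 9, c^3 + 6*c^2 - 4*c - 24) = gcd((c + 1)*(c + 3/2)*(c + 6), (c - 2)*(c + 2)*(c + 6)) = c + 6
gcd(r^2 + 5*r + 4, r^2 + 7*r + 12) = r + 4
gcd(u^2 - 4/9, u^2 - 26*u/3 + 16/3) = u - 2/3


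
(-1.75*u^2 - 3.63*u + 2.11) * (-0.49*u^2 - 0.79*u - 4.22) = 0.8575*u^4 + 3.1612*u^3 + 9.2188*u^2 + 13.6517*u - 8.9042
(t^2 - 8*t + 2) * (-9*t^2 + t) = -9*t^4 + 73*t^3 - 26*t^2 + 2*t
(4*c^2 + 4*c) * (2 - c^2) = -4*c^4 - 4*c^3 + 8*c^2 + 8*c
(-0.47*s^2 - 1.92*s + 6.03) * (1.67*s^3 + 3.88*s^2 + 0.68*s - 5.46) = -0.7849*s^5 - 5.03*s^4 + 2.3009*s^3 + 24.657*s^2 + 14.5836*s - 32.9238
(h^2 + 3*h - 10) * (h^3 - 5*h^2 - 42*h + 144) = h^5 - 2*h^4 - 67*h^3 + 68*h^2 + 852*h - 1440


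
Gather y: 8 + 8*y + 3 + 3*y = 11*y + 11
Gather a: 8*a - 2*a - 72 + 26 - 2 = 6*a - 48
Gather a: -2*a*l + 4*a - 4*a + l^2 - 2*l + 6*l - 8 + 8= -2*a*l + l^2 + 4*l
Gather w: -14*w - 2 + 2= -14*w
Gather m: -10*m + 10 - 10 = -10*m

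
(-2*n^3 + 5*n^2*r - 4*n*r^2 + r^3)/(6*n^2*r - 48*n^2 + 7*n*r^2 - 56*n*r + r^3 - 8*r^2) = (-2*n^3 + 5*n^2*r - 4*n*r^2 + r^3)/(6*n^2*r - 48*n^2 + 7*n*r^2 - 56*n*r + r^3 - 8*r^2)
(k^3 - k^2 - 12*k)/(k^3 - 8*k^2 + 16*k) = (k + 3)/(k - 4)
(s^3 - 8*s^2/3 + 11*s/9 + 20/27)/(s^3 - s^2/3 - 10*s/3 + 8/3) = (s^2 - 4*s/3 - 5/9)/(s^2 + s - 2)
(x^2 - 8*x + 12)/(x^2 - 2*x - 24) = (x - 2)/(x + 4)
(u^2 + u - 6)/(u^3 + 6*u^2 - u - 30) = 1/(u + 5)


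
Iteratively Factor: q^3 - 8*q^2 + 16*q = (q)*(q^2 - 8*q + 16) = q*(q - 4)*(q - 4)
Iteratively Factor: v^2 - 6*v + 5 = (v - 1)*(v - 5)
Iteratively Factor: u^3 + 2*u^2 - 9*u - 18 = (u + 3)*(u^2 - u - 6) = (u - 3)*(u + 3)*(u + 2)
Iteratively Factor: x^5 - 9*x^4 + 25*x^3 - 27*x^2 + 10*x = (x - 1)*(x^4 - 8*x^3 + 17*x^2 - 10*x) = (x - 1)^2*(x^3 - 7*x^2 + 10*x) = (x - 2)*(x - 1)^2*(x^2 - 5*x) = x*(x - 2)*(x - 1)^2*(x - 5)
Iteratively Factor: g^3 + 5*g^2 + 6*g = (g + 3)*(g^2 + 2*g) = (g + 2)*(g + 3)*(g)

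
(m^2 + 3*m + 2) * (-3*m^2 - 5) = -3*m^4 - 9*m^3 - 11*m^2 - 15*m - 10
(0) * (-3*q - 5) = 0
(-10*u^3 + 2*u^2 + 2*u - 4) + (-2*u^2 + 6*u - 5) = -10*u^3 + 8*u - 9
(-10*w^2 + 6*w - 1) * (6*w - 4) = -60*w^3 + 76*w^2 - 30*w + 4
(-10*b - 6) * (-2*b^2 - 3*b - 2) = 20*b^3 + 42*b^2 + 38*b + 12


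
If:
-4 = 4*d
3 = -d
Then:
No Solution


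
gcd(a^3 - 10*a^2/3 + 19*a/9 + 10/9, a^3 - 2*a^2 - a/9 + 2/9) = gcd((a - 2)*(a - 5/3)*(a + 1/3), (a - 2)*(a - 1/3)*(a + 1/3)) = a^2 - 5*a/3 - 2/3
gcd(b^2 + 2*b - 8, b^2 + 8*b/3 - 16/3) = b + 4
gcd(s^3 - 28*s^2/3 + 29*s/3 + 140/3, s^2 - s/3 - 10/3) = s + 5/3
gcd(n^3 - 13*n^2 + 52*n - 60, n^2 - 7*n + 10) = n^2 - 7*n + 10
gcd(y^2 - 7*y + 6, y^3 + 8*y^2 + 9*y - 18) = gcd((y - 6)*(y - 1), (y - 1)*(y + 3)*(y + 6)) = y - 1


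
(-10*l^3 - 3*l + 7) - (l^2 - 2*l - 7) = -10*l^3 - l^2 - l + 14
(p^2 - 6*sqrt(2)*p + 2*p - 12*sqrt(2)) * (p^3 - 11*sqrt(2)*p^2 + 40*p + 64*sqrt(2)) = p^5 - 17*sqrt(2)*p^4 + 2*p^4 - 34*sqrt(2)*p^3 + 172*p^3 - 176*sqrt(2)*p^2 + 344*p^2 - 768*p - 352*sqrt(2)*p - 1536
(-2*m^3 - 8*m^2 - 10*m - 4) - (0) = -2*m^3 - 8*m^2 - 10*m - 4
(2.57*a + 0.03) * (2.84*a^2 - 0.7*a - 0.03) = 7.2988*a^3 - 1.7138*a^2 - 0.0981*a - 0.0009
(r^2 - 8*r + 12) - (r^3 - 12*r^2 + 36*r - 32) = -r^3 + 13*r^2 - 44*r + 44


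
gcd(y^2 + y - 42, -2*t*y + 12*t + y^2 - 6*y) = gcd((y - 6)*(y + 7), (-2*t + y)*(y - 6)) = y - 6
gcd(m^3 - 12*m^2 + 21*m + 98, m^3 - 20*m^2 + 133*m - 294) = m^2 - 14*m + 49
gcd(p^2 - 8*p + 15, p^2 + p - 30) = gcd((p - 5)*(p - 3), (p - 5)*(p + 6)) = p - 5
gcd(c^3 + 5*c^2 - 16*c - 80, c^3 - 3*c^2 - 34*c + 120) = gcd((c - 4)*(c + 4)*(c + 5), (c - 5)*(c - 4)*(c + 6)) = c - 4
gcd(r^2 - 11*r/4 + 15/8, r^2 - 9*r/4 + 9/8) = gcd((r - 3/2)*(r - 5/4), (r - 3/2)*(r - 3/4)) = r - 3/2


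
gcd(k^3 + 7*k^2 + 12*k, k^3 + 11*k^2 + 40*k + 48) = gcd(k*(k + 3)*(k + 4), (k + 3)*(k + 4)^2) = k^2 + 7*k + 12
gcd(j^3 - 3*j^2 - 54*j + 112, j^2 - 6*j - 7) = 1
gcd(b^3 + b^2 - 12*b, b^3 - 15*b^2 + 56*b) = b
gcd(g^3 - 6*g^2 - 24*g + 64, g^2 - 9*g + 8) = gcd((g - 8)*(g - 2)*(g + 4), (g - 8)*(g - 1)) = g - 8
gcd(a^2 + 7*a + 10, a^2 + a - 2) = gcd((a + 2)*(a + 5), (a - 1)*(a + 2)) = a + 2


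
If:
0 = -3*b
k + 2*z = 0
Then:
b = 0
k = -2*z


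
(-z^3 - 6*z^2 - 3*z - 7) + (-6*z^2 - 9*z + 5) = -z^3 - 12*z^2 - 12*z - 2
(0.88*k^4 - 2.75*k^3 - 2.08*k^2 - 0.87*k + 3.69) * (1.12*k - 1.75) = 0.9856*k^5 - 4.62*k^4 + 2.4829*k^3 + 2.6656*k^2 + 5.6553*k - 6.4575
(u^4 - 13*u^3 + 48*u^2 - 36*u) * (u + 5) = u^5 - 8*u^4 - 17*u^3 + 204*u^2 - 180*u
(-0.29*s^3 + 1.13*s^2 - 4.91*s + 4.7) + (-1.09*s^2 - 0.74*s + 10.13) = -0.29*s^3 + 0.0399999999999998*s^2 - 5.65*s + 14.83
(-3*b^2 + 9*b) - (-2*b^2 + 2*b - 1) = -b^2 + 7*b + 1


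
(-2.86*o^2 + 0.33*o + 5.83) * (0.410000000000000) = -1.1726*o^2 + 0.1353*o + 2.3903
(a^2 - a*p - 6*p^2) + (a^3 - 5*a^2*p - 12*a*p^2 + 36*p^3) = a^3 - 5*a^2*p + a^2 - 12*a*p^2 - a*p + 36*p^3 - 6*p^2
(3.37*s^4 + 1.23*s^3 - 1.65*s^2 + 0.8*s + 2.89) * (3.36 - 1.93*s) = -6.5041*s^5 + 8.9493*s^4 + 7.3173*s^3 - 7.088*s^2 - 2.8897*s + 9.7104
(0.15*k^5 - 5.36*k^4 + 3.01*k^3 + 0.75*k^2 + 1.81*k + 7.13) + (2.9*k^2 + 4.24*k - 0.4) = 0.15*k^5 - 5.36*k^4 + 3.01*k^3 + 3.65*k^2 + 6.05*k + 6.73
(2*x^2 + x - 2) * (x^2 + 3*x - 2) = 2*x^4 + 7*x^3 - 3*x^2 - 8*x + 4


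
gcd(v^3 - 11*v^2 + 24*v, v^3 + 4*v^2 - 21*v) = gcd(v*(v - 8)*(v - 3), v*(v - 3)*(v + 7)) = v^2 - 3*v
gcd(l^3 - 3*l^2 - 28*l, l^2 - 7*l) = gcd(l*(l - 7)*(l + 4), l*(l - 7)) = l^2 - 7*l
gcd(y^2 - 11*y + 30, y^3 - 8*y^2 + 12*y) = y - 6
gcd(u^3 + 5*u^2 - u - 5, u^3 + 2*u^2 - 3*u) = u - 1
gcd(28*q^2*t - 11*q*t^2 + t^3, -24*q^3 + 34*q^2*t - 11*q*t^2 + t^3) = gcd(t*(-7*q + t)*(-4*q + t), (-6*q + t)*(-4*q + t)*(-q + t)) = 4*q - t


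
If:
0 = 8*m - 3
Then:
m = 3/8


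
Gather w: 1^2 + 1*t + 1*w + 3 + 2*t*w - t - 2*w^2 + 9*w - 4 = -2*w^2 + w*(2*t + 10)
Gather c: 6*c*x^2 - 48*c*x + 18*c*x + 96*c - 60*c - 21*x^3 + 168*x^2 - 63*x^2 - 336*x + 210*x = c*(6*x^2 - 30*x + 36) - 21*x^3 + 105*x^2 - 126*x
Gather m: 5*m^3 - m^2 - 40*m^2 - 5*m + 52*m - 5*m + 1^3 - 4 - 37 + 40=5*m^3 - 41*m^2 + 42*m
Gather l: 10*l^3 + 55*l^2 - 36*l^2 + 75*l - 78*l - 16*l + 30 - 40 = 10*l^3 + 19*l^2 - 19*l - 10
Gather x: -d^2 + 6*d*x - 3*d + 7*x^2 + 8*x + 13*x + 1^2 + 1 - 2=-d^2 - 3*d + 7*x^2 + x*(6*d + 21)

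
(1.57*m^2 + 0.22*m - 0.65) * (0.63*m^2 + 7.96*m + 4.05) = 0.9891*m^4 + 12.6358*m^3 + 7.7002*m^2 - 4.283*m - 2.6325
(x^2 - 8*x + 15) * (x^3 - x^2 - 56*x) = x^5 - 9*x^4 - 33*x^3 + 433*x^2 - 840*x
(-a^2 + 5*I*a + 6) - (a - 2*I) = -a^2 - a + 5*I*a + 6 + 2*I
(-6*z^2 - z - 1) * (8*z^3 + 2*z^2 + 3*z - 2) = -48*z^5 - 20*z^4 - 28*z^3 + 7*z^2 - z + 2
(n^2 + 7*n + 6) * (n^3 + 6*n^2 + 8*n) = n^5 + 13*n^4 + 56*n^3 + 92*n^2 + 48*n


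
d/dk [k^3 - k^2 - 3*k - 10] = 3*k^2 - 2*k - 3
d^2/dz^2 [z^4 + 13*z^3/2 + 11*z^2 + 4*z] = 12*z^2 + 39*z + 22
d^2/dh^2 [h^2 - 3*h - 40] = 2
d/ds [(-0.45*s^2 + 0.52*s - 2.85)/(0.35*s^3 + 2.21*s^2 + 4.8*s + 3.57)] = (0.1575*s^4 - 0.364*s^3 - 0.3167*s^2 + 9.384*s + 15.5364)/(0.1225*s^6 + 1.547*s^5 + 8.2441*s^4 + 23.715*s^3 + 38.8194*s^2 + 34.272*s + 12.7449)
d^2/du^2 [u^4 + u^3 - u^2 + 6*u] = 12*u^2 + 6*u - 2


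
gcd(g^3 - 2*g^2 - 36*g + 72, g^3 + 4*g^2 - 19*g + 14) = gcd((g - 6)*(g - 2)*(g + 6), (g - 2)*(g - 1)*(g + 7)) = g - 2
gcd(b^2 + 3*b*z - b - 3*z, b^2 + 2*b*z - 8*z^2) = 1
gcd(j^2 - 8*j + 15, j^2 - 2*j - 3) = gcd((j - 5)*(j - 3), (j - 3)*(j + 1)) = j - 3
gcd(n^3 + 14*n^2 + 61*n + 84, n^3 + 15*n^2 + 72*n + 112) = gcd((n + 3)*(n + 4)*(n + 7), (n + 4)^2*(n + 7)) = n^2 + 11*n + 28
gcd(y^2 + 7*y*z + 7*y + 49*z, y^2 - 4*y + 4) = 1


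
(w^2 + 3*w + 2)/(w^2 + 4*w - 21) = (w^2 + 3*w + 2)/(w^2 + 4*w - 21)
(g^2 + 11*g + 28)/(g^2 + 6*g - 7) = (g + 4)/(g - 1)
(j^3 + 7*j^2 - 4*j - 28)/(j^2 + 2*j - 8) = (j^2 + 9*j + 14)/(j + 4)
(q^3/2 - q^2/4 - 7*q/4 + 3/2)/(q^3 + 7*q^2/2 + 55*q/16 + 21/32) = 8*(2*q^3 - q^2 - 7*q + 6)/(32*q^3 + 112*q^2 + 110*q + 21)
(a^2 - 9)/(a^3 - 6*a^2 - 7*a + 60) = (a - 3)/(a^2 - 9*a + 20)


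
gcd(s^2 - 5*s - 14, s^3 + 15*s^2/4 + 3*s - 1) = s + 2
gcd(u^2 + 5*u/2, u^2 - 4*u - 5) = 1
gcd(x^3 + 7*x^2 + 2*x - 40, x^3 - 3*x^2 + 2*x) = x - 2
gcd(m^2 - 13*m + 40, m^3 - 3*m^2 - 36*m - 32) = m - 8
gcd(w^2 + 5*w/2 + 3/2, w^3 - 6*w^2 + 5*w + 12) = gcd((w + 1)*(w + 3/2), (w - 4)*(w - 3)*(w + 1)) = w + 1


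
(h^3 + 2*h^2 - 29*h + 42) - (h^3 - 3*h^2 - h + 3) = 5*h^2 - 28*h + 39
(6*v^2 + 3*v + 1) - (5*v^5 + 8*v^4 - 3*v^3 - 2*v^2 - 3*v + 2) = -5*v^5 - 8*v^4 + 3*v^3 + 8*v^2 + 6*v - 1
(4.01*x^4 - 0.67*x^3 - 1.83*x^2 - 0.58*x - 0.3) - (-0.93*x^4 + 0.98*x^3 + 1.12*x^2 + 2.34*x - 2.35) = 4.94*x^4 - 1.65*x^3 - 2.95*x^2 - 2.92*x + 2.05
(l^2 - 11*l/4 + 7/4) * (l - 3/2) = l^3 - 17*l^2/4 + 47*l/8 - 21/8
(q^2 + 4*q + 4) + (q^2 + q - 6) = 2*q^2 + 5*q - 2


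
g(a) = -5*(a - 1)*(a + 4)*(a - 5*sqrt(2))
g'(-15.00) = -3859.59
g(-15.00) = 19422.54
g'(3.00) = 113.20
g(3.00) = 284.97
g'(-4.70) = -396.62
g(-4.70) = 234.83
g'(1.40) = 153.66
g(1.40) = 61.25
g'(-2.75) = -99.33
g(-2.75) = -230.18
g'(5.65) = -122.76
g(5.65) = 318.83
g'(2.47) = 135.11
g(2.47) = 218.80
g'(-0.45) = 104.71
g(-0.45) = -193.57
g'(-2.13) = -28.70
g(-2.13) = -269.27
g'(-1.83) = 1.33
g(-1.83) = -273.31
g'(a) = -5*(a - 1)*(a + 4) - 5*(a - 1)*(a - 5*sqrt(2)) - 5*(a + 4)*(a - 5*sqrt(2)) = -15*a^2 - 30*a + 50*sqrt(2)*a + 20 + 75*sqrt(2)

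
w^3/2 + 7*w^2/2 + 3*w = w*(w/2 + 1/2)*(w + 6)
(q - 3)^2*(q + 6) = q^3 - 27*q + 54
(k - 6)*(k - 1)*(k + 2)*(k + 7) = k^4 + 2*k^3 - 43*k^2 - 44*k + 84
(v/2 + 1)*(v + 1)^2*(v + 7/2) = v^4/2 + 15*v^3/4 + 19*v^2/2 + 39*v/4 + 7/2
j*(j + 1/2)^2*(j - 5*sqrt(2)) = j^4 - 5*sqrt(2)*j^3 + j^3 - 5*sqrt(2)*j^2 + j^2/4 - 5*sqrt(2)*j/4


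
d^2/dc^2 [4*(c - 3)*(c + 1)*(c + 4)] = 24*c + 16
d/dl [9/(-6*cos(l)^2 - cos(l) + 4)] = -9*(12*cos(l) + 1)*sin(l)/(6*cos(l)^2 + cos(l) - 4)^2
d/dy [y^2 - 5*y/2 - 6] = 2*y - 5/2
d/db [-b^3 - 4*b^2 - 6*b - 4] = -3*b^2 - 8*b - 6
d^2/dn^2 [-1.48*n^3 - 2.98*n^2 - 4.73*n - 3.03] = -8.88*n - 5.96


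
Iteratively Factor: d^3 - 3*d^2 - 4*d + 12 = (d - 2)*(d^2 - d - 6) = (d - 3)*(d - 2)*(d + 2)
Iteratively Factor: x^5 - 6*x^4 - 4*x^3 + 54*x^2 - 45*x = (x - 3)*(x^4 - 3*x^3 - 13*x^2 + 15*x) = x*(x - 3)*(x^3 - 3*x^2 - 13*x + 15) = x*(x - 3)*(x - 1)*(x^2 - 2*x - 15) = x*(x - 5)*(x - 3)*(x - 1)*(x + 3)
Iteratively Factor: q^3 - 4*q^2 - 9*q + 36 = (q - 4)*(q^2 - 9) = (q - 4)*(q - 3)*(q + 3)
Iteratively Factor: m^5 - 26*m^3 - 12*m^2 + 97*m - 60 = (m - 1)*(m^4 + m^3 - 25*m^2 - 37*m + 60) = (m - 1)*(m + 4)*(m^3 - 3*m^2 - 13*m + 15) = (m - 5)*(m - 1)*(m + 4)*(m^2 + 2*m - 3) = (m - 5)*(m - 1)*(m + 3)*(m + 4)*(m - 1)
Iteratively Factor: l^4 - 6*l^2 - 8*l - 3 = (l + 1)*(l^3 - l^2 - 5*l - 3) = (l + 1)^2*(l^2 - 2*l - 3) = (l - 3)*(l + 1)^2*(l + 1)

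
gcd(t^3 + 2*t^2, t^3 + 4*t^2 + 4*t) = t^2 + 2*t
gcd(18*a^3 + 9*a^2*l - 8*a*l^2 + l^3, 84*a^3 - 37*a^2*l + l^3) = 3*a - l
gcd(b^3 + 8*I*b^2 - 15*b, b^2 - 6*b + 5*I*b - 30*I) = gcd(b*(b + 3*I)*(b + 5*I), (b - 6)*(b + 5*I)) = b + 5*I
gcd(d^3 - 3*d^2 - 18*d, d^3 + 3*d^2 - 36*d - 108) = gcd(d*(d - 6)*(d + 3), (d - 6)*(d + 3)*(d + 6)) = d^2 - 3*d - 18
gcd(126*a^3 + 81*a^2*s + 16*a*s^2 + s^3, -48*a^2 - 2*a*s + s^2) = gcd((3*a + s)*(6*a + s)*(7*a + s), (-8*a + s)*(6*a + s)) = 6*a + s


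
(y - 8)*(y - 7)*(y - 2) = y^3 - 17*y^2 + 86*y - 112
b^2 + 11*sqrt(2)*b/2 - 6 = (b - sqrt(2)/2)*(b + 6*sqrt(2))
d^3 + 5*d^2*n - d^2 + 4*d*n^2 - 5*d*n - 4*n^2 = (d - 1)*(d + n)*(d + 4*n)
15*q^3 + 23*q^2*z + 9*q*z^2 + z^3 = (q + z)*(3*q + z)*(5*q + z)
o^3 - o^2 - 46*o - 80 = (o - 8)*(o + 2)*(o + 5)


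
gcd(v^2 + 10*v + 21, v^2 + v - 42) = v + 7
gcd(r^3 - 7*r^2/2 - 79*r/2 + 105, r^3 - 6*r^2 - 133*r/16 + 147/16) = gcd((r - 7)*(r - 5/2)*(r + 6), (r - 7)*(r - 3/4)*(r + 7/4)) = r - 7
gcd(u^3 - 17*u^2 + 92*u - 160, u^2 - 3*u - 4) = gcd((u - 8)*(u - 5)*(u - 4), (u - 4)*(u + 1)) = u - 4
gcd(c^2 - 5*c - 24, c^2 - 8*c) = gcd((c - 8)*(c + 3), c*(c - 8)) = c - 8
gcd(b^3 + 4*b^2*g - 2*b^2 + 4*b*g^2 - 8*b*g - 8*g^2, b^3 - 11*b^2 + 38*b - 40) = b - 2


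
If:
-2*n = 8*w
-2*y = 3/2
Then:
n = -4*w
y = -3/4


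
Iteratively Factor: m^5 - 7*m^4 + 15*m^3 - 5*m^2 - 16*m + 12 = (m - 3)*(m^4 - 4*m^3 + 3*m^2 + 4*m - 4) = (m - 3)*(m - 2)*(m^3 - 2*m^2 - m + 2) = (m - 3)*(m - 2)^2*(m^2 - 1) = (m - 3)*(m - 2)^2*(m - 1)*(m + 1)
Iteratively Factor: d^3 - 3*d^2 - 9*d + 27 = (d - 3)*(d^2 - 9) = (d - 3)*(d + 3)*(d - 3)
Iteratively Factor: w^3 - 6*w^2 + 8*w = (w)*(w^2 - 6*w + 8) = w*(w - 2)*(w - 4)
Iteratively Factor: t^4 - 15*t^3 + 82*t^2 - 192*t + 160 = (t - 5)*(t^3 - 10*t^2 + 32*t - 32) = (t - 5)*(t - 4)*(t^2 - 6*t + 8) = (t - 5)*(t - 4)*(t - 2)*(t - 4)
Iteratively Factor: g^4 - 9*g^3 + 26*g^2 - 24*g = (g - 3)*(g^3 - 6*g^2 + 8*g) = (g - 4)*(g - 3)*(g^2 - 2*g) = g*(g - 4)*(g - 3)*(g - 2)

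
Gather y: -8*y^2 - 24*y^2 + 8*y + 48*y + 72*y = -32*y^2 + 128*y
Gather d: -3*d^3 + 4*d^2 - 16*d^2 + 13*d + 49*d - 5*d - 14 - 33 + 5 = -3*d^3 - 12*d^2 + 57*d - 42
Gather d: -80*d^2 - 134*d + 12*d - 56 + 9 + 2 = -80*d^2 - 122*d - 45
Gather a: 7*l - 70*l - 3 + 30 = 27 - 63*l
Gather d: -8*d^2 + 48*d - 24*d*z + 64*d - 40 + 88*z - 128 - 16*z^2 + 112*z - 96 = -8*d^2 + d*(112 - 24*z) - 16*z^2 + 200*z - 264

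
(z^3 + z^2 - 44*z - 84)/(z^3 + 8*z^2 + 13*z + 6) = (z^2 - 5*z - 14)/(z^2 + 2*z + 1)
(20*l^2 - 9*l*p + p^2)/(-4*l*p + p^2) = (-5*l + p)/p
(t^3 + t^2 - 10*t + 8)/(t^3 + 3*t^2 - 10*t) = (t^2 + 3*t - 4)/(t*(t + 5))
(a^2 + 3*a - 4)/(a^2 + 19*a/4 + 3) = 4*(a - 1)/(4*a + 3)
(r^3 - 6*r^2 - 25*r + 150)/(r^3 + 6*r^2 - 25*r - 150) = (r - 6)/(r + 6)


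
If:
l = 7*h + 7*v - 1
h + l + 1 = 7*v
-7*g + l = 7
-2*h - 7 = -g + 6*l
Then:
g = -49/41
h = 0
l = -56/41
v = -15/287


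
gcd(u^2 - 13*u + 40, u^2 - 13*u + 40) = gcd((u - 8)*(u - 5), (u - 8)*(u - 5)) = u^2 - 13*u + 40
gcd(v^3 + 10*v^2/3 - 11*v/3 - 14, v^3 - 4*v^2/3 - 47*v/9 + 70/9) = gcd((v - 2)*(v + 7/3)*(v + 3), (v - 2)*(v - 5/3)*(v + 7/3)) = v^2 + v/3 - 14/3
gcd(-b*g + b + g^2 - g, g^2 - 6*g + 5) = g - 1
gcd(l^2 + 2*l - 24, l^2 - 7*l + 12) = l - 4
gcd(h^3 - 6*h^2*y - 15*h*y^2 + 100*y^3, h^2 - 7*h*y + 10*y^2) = -h + 5*y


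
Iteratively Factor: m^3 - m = (m)*(m^2 - 1) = m*(m + 1)*(m - 1)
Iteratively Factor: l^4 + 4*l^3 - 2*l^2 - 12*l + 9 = (l + 3)*(l^3 + l^2 - 5*l + 3) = (l + 3)^2*(l^2 - 2*l + 1) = (l - 1)*(l + 3)^2*(l - 1)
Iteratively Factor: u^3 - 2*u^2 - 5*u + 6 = (u - 3)*(u^2 + u - 2) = (u - 3)*(u - 1)*(u + 2)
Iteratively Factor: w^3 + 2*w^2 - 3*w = (w)*(w^2 + 2*w - 3) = w*(w + 3)*(w - 1)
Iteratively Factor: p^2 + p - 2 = (p - 1)*(p + 2)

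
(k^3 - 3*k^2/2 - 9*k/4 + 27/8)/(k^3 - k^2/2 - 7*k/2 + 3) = (k^2 - 9/4)/(k^2 + k - 2)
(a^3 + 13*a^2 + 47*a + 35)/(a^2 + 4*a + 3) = (a^2 + 12*a + 35)/(a + 3)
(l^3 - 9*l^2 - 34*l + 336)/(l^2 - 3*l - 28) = (l^2 - 2*l - 48)/(l + 4)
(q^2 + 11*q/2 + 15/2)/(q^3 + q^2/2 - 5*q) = (q + 3)/(q*(q - 2))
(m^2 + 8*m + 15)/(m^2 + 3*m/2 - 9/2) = 2*(m + 5)/(2*m - 3)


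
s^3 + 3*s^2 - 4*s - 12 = (s - 2)*(s + 2)*(s + 3)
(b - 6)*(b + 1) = b^2 - 5*b - 6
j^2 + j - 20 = (j - 4)*(j + 5)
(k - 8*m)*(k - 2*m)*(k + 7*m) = k^3 - 3*k^2*m - 54*k*m^2 + 112*m^3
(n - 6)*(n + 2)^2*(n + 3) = n^4 + n^3 - 26*n^2 - 84*n - 72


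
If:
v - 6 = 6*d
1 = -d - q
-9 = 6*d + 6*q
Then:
No Solution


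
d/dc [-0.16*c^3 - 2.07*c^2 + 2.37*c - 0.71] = -0.48*c^2 - 4.14*c + 2.37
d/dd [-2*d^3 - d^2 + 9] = 2*d*(-3*d - 1)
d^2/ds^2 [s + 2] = 0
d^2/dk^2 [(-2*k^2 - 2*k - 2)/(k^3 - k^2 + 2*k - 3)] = 4*(-k^6 - 3*k^5 + 3*k^4 - 14*k^3 - 18*k^2 + 6*k - 16)/(k^9 - 3*k^8 + 9*k^7 - 22*k^6 + 36*k^5 - 57*k^4 + 71*k^3 - 63*k^2 + 54*k - 27)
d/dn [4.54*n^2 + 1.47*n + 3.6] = 9.08*n + 1.47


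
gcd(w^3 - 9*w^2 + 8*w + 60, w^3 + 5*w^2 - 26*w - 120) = w - 5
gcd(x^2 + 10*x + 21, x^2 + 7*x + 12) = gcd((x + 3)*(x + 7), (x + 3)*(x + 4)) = x + 3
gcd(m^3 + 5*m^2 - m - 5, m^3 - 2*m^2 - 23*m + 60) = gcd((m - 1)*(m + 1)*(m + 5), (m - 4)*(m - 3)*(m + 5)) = m + 5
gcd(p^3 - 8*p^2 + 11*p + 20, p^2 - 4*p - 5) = p^2 - 4*p - 5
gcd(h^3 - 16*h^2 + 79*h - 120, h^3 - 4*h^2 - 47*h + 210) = h - 5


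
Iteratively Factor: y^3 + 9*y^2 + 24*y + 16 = (y + 4)*(y^2 + 5*y + 4) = (y + 1)*(y + 4)*(y + 4)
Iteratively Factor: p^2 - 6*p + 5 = (p - 1)*(p - 5)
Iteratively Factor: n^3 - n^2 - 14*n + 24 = (n - 2)*(n^2 + n - 12) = (n - 3)*(n - 2)*(n + 4)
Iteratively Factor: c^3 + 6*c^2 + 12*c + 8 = (c + 2)*(c^2 + 4*c + 4) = (c + 2)^2*(c + 2)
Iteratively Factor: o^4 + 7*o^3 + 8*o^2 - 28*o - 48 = (o + 2)*(o^3 + 5*o^2 - 2*o - 24) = (o + 2)*(o + 4)*(o^2 + o - 6) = (o - 2)*(o + 2)*(o + 4)*(o + 3)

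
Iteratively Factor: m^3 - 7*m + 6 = (m + 3)*(m^2 - 3*m + 2) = (m - 2)*(m + 3)*(m - 1)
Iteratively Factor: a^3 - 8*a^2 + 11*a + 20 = (a - 4)*(a^2 - 4*a - 5) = (a - 5)*(a - 4)*(a + 1)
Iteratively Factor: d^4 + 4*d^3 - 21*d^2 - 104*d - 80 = (d - 5)*(d^3 + 9*d^2 + 24*d + 16) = (d - 5)*(d + 4)*(d^2 + 5*d + 4) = (d - 5)*(d + 4)^2*(d + 1)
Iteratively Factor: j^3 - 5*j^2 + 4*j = (j - 4)*(j^2 - j) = j*(j - 4)*(j - 1)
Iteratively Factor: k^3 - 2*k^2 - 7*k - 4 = (k + 1)*(k^2 - 3*k - 4) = (k + 1)^2*(k - 4)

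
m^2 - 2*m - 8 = (m - 4)*(m + 2)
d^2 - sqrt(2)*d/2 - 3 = (d - 3*sqrt(2)/2)*(d + sqrt(2))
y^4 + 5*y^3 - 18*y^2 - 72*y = y*(y - 4)*(y + 3)*(y + 6)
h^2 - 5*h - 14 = (h - 7)*(h + 2)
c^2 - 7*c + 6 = (c - 6)*(c - 1)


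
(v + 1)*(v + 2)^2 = v^3 + 5*v^2 + 8*v + 4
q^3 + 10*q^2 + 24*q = q*(q + 4)*(q + 6)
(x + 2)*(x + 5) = x^2 + 7*x + 10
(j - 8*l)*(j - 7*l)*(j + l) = j^3 - 14*j^2*l + 41*j*l^2 + 56*l^3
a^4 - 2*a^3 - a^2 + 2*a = a*(a - 2)*(a - 1)*(a + 1)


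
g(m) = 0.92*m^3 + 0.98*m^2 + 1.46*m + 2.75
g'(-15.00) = 593.06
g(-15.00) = -2903.65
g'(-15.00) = 593.06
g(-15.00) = -2903.65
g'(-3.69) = 31.81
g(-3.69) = -35.52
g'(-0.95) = 2.09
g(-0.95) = 1.46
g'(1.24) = 8.13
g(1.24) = 7.82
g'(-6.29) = 98.33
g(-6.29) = -196.61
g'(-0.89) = 1.90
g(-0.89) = 1.58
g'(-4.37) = 45.60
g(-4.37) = -61.69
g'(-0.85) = 1.79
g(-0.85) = 1.65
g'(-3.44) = 27.38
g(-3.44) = -28.13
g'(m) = 2.76*m^2 + 1.96*m + 1.46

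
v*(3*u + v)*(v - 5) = 3*u*v^2 - 15*u*v + v^3 - 5*v^2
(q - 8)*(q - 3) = q^2 - 11*q + 24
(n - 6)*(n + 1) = n^2 - 5*n - 6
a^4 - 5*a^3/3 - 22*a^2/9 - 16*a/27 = a*(a - 8/3)*(a + 1/3)*(a + 2/3)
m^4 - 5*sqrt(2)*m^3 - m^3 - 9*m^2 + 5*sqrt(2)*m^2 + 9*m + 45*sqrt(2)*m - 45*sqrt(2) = (m - 3)*(m - 1)*(m + 3)*(m - 5*sqrt(2))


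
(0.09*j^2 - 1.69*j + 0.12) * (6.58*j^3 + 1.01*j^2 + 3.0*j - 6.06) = 0.5922*j^5 - 11.0293*j^4 - 0.6473*j^3 - 5.4942*j^2 + 10.6014*j - 0.7272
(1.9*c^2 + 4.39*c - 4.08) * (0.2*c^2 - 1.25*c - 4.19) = 0.38*c^4 - 1.497*c^3 - 14.2645*c^2 - 13.2941*c + 17.0952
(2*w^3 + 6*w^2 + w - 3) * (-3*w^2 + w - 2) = -6*w^5 - 16*w^4 - w^3 - 2*w^2 - 5*w + 6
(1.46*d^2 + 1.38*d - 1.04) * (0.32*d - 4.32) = 0.4672*d^3 - 5.8656*d^2 - 6.2944*d + 4.4928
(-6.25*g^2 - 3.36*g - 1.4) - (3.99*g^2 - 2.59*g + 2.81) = -10.24*g^2 - 0.77*g - 4.21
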